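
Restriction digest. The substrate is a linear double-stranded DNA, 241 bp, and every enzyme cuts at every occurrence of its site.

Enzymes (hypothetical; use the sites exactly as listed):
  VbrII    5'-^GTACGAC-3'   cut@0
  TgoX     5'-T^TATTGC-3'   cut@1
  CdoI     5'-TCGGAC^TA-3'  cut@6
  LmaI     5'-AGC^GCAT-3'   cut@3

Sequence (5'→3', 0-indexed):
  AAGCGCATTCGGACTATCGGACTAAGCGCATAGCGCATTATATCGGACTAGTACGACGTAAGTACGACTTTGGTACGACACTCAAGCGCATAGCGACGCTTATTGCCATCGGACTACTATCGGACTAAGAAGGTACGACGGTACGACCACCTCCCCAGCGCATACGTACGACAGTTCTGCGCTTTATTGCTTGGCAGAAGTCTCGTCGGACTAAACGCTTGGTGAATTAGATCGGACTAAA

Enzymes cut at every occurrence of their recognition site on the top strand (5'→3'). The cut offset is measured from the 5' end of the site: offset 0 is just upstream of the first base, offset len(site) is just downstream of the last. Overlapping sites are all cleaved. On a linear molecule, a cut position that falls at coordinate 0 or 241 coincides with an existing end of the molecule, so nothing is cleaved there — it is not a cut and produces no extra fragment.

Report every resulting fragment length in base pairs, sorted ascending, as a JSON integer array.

[2,4,4,5,6,7,7,8,8,10,11,11,11,13,14,14,15,19,19,26,27]

Per-enzyme occurrences:
  VbrII (GTACGAC, off=0): starts [50, 61, 72, 132, 140, 165] → cuts [50, 61, 72, 132, 140, 165]
  TgoX (TTATTGC, off=1): starts [99, 183] → cuts [100, 184]
  CdoI (TCGGACTA, off=6): starts [8, 16, 42, 108, 119, 205, 231] → cuts [14, 22, 48, 114, 125, 211, 237]
  LmaI (AGCGCAT, off=3): starts [1, 24, 31, 84, 156] → cuts [4, 27, 34, 87, 159]

All cut coordinates (distinct, sorted): [4, 14, 22, 27, 34, 48, 50, 61, 72, 87, 100, 114, 125, 132, 140, 159, 165, 184, 211, 237]

Fragments:
  [0,4): 4 bp
  [4,14): 10 bp
  [14,22): 8 bp
  [22,27): 5 bp
  [27,34): 7 bp
  [34,48): 14 bp
  [48,50): 2 bp
  [50,61): 11 bp
  [61,72): 11 bp
  [72,87): 15 bp
  [87,100): 13 bp
  [100,114): 14 bp
  [114,125): 11 bp
  [125,132): 7 bp
  [132,140): 8 bp
  [140,159): 19 bp
  [159,165): 6 bp
  [165,184): 19 bp
  [184,211): 27 bp
  [211,237): 26 bp
  [237,241): 4 bp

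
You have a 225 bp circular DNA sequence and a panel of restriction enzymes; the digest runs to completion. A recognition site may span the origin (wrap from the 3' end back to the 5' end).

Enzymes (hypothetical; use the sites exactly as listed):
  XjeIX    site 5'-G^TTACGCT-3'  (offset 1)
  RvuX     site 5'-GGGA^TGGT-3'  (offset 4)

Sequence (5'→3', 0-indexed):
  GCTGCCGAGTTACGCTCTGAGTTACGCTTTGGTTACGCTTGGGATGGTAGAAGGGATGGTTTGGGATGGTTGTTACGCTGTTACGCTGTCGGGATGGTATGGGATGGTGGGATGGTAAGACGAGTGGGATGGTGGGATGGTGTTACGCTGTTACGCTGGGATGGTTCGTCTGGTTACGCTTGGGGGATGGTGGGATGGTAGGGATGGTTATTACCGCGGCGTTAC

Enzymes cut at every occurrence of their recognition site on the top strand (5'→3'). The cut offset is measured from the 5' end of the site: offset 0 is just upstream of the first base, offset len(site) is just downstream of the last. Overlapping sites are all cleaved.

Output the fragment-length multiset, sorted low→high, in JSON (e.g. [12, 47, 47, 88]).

Per-enzyme occurrences:
  XjeIX GTTACGCT/1: at [8, 20, 31, 71, 79, 141, 149, 172, 220] ⇒ [9, 21, 32, 72, 80, 142, 150, 173, 221]
  RvuX GGGATGGT/4: at [40, 52, 62, 90, 100, 108, 125, 133, 157, 183, 191, 200] ⇒ [44, 56, 66, 94, 104, 112, 129, 137, 161, 187, 195, 204]

All cut coordinates (distinct, sorted): [9, 21, 32, 44, 56, 66, 72, 80, 94, 104, 112, 129, 137, 142, 150, 161, 173, 187, 195, 204, 221]

Fragments:
  9→21: 12 bp
  21→32: 11 bp
  32→44: 12 bp
  44→56: 12 bp
  56→66: 10 bp
  66→72: 6 bp
  72→80: 8 bp
  80→94: 14 bp
  94→104: 10 bp
  104→112: 8 bp
  112→129: 17 bp
  129→137: 8 bp
  137→142: 5 bp
  142→150: 8 bp
  150→161: 11 bp
  161→173: 12 bp
  173→187: 14 bp
  187→195: 8 bp
  195→204: 9 bp
  204→221: 17 bp
  221→9 (wrap): 225-221+9 = 13 bp

[5,6,8,8,8,8,8,9,10,10,11,11,12,12,12,12,13,14,14,17,17]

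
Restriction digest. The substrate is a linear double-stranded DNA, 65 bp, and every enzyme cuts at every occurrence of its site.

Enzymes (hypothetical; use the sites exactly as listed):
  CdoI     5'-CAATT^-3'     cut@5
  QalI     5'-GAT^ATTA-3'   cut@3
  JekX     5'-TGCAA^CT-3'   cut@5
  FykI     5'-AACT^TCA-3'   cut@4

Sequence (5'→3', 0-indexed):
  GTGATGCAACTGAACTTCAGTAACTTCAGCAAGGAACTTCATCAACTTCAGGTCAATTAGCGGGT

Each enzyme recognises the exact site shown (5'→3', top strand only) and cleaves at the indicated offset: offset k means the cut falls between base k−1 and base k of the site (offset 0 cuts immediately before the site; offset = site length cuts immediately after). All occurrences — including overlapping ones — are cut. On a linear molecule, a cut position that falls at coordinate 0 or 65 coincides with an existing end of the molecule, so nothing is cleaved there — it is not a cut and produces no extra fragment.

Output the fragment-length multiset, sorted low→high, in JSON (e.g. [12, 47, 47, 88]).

[7,7,9,9,9,11,13]

Per-enzyme occurrences:
  CdoI CAATT/5: at [53] ⇒ [58]
  QalI (GATATTA, off=3): no sites
  JekX TGCAACT/5: at [4] ⇒ [9]
  FykI AACTTCA/4: at [12, 21, 34, 43] ⇒ [16, 25, 38, 47]

All cut coordinates (distinct, sorted): [9, 16, 25, 38, 47, 58]

Fragments:
  [0,9): 9 bp
  [9,16): 7 bp
  [16,25): 9 bp
  [25,38): 13 bp
  [38,47): 9 bp
  [47,58): 11 bp
  [58,65): 7 bp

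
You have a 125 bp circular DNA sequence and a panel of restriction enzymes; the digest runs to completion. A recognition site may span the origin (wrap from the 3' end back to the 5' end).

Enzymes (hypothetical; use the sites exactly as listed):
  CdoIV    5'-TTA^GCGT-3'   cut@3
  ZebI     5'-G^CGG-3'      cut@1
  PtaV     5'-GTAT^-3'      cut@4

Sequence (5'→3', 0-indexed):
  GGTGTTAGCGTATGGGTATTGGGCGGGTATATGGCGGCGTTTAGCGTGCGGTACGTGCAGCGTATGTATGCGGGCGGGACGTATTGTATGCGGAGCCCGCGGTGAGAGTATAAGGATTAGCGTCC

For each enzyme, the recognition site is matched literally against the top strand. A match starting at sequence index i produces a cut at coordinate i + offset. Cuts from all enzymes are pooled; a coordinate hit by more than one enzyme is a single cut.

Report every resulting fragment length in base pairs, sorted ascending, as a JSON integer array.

[1,1,4,4,4,4,5,5,6,6,7,8,9,9,10,12,13,17]

Per-enzyme occurrences:
  CdoIV (TTAGCGT, off=3): starts [4, 40, 116] → cuts [7, 43, 119]
  ZebI (GCGG, off=1): starts [22, 33, 47, 69, 73, 89, 98] → cuts [23, 34, 48, 70, 74, 90, 99]
  PtaV (GTAT, off=4): starts [9, 15, 26, 61, 65, 80, 85, 107] → cuts [13, 19, 30, 65, 69, 84, 89, 111]

Pooled cuts: [7, 13, 19, 23, 30, 34, 43, 48, 65, 69, 70, 74, 84, 89, 90, 99, 111, 119]

Fragments:
  7→13: 6 bp
  13→19: 6 bp
  19→23: 4 bp
  23→30: 7 bp
  30→34: 4 bp
  34→43: 9 bp
  43→48: 5 bp
  48→65: 17 bp
  65→69: 4 bp
  69→70: 1 bp
  70→74: 4 bp
  74→84: 10 bp
  84→89: 5 bp
  89→90: 1 bp
  90→99: 9 bp
  99→111: 12 bp
  111→119: 8 bp
  119→7 (wrap): 125-119+7 = 13 bp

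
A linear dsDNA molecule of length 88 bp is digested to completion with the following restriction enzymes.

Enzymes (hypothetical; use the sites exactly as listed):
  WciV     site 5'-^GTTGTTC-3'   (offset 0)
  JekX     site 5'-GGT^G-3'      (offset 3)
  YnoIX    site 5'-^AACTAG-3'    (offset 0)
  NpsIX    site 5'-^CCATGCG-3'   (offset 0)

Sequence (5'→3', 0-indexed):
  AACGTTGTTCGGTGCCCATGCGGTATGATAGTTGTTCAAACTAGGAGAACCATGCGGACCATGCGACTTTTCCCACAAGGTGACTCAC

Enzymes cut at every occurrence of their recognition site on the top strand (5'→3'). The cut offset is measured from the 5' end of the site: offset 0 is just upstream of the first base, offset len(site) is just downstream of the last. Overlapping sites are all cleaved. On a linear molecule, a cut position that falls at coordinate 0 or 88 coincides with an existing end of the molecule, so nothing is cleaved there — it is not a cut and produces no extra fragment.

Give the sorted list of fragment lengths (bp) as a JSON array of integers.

[2,3,7,8,9,10,11,15,23]

Scan for sites:
  WciV (GTTGTTC, off=0): starts [3, 30] → cuts [3, 30]
  JekX (GGTG, off=3): starts [10, 78] → cuts [13, 81]
  YnoIX (AACTAG, off=0): starts [38] → cuts [38]
  NpsIX (CCATGCG, off=0): starts [15, 49, 58] → cuts [15, 49, 58]

Pooled cuts: [3, 13, 15, 30, 38, 49, 58, 81]

Fragment lengths:
  [0,3): 3 bp
  [3,13): 10 bp
  [13,15): 2 bp
  [15,30): 15 bp
  [30,38): 8 bp
  [38,49): 11 bp
  [49,58): 9 bp
  [58,81): 23 bp
  [81,88): 7 bp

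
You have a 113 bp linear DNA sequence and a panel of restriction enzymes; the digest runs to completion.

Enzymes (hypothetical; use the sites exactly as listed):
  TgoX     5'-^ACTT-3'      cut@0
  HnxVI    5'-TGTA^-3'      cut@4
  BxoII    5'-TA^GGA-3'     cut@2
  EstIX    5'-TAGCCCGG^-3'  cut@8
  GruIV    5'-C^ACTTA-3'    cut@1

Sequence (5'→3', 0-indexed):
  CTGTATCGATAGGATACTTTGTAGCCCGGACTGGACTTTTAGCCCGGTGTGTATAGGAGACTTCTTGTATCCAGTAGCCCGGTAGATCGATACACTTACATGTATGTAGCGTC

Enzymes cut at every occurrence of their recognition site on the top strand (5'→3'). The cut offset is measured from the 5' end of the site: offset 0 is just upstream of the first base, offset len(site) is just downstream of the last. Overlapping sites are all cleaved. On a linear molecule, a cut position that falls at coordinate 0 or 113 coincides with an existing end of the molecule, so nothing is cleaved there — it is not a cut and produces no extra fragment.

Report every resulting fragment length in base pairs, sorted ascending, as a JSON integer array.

Scan for sites:
  TgoX ACTT/0: at [15, 34, 59, 93] ⇒ [15, 34, 59, 93]
  HnxVI TGTA/4: at [1, 19, 49, 65, 100, 104] ⇒ [5, 23, 53, 69, 104, 108]
  BxoII TAGGA/2: at [9, 53] ⇒ [11, 55]
  EstIX TAGCCCGG/8: at [21, 39, 74] ⇒ [29, 47, 82]
  GruIV CACTTA/1: at [92] ⇒ [93]

Pooled cuts: [5, 11, 15, 23, 29, 34, 47, 53, 55, 59, 69, 82, 93, 104, 108]

Fragment lengths:
  [0,5): 5 bp
  [5,11): 6 bp
  [11,15): 4 bp
  [15,23): 8 bp
  [23,29): 6 bp
  [29,34): 5 bp
  [34,47): 13 bp
  [47,53): 6 bp
  [53,55): 2 bp
  [55,59): 4 bp
  [59,69): 10 bp
  [69,82): 13 bp
  [82,93): 11 bp
  [93,104): 11 bp
  [104,108): 4 bp
  [108,113): 5 bp

[2,4,4,4,5,5,5,6,6,6,8,10,11,11,13,13]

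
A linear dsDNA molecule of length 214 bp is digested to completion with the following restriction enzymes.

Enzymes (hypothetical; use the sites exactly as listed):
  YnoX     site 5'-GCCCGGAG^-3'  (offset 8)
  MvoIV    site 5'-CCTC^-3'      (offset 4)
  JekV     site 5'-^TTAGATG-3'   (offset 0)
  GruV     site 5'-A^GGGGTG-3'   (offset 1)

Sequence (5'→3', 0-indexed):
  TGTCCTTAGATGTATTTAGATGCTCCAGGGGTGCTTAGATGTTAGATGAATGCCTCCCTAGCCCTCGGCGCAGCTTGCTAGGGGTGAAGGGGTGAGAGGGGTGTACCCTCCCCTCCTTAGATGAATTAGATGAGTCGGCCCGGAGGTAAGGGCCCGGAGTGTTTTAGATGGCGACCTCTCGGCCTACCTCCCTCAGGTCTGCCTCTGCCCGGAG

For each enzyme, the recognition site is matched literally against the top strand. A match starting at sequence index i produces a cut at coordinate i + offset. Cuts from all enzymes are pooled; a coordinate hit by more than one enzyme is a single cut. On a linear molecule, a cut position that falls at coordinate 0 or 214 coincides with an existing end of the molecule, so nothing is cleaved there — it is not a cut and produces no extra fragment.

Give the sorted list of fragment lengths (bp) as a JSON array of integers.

[1,4,4,5,5,7,7,8,9,9,9,10,10,11,12,12,13,14,14,15,15,20]

Site scan:
  YnoX (GCCCGGAG, off=8): starts [137, 151, 206] → cuts [145, 159] (position 214 is a terminus of the linear molecule — no cut)
  MvoIV (CCTC, off=4): starts [52, 62, 106, 111, 174, 186, 190, 201] → cuts [56, 66, 110, 115, 178, 190, 194, 205]
  JekV (TTAGATG, off=0): starts [5, 15, 34, 41, 116, 125, 163] → cuts [5, 15, 34, 41, 116, 125, 163]
  GruV (AGGGGTG, off=1): starts [26, 79, 87, 96] → cuts [27, 80, 88, 97]

Pooled cuts: [5, 15, 27, 34, 41, 56, 66, 80, 88, 97, 110, 115, 116, 125, 145, 159, 163, 178, 190, 194, 205]

Fragments:
  [0,5): 5 bp
  [5,15): 10 bp
  [15,27): 12 bp
  [27,34): 7 bp
  [34,41): 7 bp
  [41,56): 15 bp
  [56,66): 10 bp
  [66,80): 14 bp
  [80,88): 8 bp
  [88,97): 9 bp
  [97,110): 13 bp
  [110,115): 5 bp
  [115,116): 1 bp
  [116,125): 9 bp
  [125,145): 20 bp
  [145,159): 14 bp
  [159,163): 4 bp
  [163,178): 15 bp
  [178,190): 12 bp
  [190,194): 4 bp
  [194,205): 11 bp
  [205,214): 9 bp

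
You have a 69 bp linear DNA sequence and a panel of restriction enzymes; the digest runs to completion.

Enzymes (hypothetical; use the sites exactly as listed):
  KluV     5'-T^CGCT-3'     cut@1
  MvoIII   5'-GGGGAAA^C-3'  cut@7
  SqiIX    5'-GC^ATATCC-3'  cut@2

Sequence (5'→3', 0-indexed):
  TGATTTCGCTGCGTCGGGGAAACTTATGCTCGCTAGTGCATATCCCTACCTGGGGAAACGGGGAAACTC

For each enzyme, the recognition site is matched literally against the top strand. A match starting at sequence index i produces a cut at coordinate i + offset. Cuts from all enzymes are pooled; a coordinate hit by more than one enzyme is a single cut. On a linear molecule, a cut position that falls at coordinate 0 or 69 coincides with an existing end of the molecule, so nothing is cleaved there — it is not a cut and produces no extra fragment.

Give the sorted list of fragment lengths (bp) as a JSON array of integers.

[3,6,8,8,9,16,19]

Site scan:
  KluV TCGCT/1: at [5, 29] ⇒ [6, 30]
  MvoIII GGGGAAAC/7: at [15, 51, 59] ⇒ [22, 58, 66]
  SqiIX GCATATCC/2: at [37] ⇒ [39]

All cut coordinates (distinct, sorted): [6, 22, 30, 39, 58, 66]

Fragments:
  [0,6): 6 bp
  [6,22): 16 bp
  [22,30): 8 bp
  [30,39): 9 bp
  [39,58): 19 bp
  [58,66): 8 bp
  [66,69): 3 bp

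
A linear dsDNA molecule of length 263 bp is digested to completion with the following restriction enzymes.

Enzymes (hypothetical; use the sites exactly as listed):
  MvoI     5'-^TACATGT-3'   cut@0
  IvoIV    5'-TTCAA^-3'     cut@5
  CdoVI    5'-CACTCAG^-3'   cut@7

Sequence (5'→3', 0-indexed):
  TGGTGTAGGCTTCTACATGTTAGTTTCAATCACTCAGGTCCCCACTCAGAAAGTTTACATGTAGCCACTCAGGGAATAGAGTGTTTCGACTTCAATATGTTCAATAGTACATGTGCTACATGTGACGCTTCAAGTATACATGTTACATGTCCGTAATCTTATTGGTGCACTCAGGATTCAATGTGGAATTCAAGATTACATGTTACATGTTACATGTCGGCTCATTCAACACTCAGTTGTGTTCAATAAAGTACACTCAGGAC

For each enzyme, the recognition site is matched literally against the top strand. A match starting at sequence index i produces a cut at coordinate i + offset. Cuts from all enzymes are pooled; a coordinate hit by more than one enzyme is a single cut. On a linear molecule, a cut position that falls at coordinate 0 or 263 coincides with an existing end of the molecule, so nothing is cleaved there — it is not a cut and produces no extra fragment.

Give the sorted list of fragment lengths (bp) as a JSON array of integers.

[3,3,3,3,6,7,7,7,7,7,8,9,9,10,12,12,13,14,16,17,17,19,23,31]

Per-enzyme occurrences:
  MvoI (TACATGT, off=0): starts [13, 55, 107, 116, 136, 143, 196, 203, 210] → cuts [13, 55, 107, 116, 136, 143, 196, 203, 210]
  IvoIV (TTCAA, off=5): starts [24, 90, 99, 128, 176, 188, 224, 241] → cuts [29, 95, 104, 133, 181, 193, 229, 246]
  CdoVI (CACTCAG, off=7): starts [30, 42, 65, 167, 229, 253] → cuts [37, 49, 72, 174, 236, 260]

All cut coordinates (distinct, sorted): [13, 29, 37, 49, 55, 72, 95, 104, 107, 116, 133, 136, 143, 174, 181, 193, 196, 203, 210, 229, 236, 246, 260]

Fragments:
  [0,13): 13 bp
  [13,29): 16 bp
  [29,37): 8 bp
  [37,49): 12 bp
  [49,55): 6 bp
  [55,72): 17 bp
  [72,95): 23 bp
  [95,104): 9 bp
  [104,107): 3 bp
  [107,116): 9 bp
  [116,133): 17 bp
  [133,136): 3 bp
  [136,143): 7 bp
  [143,174): 31 bp
  [174,181): 7 bp
  [181,193): 12 bp
  [193,196): 3 bp
  [196,203): 7 bp
  [203,210): 7 bp
  [210,229): 19 bp
  [229,236): 7 bp
  [236,246): 10 bp
  [246,260): 14 bp
  [260,263): 3 bp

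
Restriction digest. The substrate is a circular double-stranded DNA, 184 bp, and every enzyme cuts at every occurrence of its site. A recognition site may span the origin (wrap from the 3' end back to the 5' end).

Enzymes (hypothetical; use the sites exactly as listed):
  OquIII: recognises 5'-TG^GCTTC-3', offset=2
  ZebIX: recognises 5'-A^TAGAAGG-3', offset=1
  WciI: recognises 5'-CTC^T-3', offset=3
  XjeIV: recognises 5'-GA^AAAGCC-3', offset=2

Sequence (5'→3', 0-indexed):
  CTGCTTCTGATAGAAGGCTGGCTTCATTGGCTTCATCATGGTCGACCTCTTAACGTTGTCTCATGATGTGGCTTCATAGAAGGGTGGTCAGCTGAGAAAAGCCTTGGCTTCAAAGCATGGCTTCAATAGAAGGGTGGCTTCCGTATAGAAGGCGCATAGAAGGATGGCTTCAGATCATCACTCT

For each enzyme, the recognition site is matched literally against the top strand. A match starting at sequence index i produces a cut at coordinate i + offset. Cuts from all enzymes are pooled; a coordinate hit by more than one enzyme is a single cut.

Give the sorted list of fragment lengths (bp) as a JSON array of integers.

[2,6,7,9,9,9,9,10,10,10,11,13,17,20,21,21]

Per-enzyme occurrences:
  OquIII TGGCTTC/2: at [18, 27, 68, 104, 117, 134, 164] ⇒ [20, 29, 70, 106, 119, 136, 166]
  ZebIX ATAGAAGG/1: at [9, 75, 125, 144, 155] ⇒ [10, 76, 126, 145, 156]
  WciI CTCT/3: at [46, 180, 182] ⇒ [1, 49, 183]
  XjeIV GAAAAGCC/2: at [95] ⇒ [97]

Pooled cuts: [1, 10, 20, 29, 49, 70, 76, 97, 106, 119, 126, 136, 145, 156, 166, 183]

Fragment lengths:
  1→10: 9 bp
  10→20: 10 bp
  20→29: 9 bp
  29→49: 20 bp
  49→70: 21 bp
  70→76: 6 bp
  76→97: 21 bp
  97→106: 9 bp
  106→119: 13 bp
  119→126: 7 bp
  126→136: 10 bp
  136→145: 9 bp
  145→156: 11 bp
  156→166: 10 bp
  166→183: 17 bp
  183→1 (wrap): 184-183+1 = 2 bp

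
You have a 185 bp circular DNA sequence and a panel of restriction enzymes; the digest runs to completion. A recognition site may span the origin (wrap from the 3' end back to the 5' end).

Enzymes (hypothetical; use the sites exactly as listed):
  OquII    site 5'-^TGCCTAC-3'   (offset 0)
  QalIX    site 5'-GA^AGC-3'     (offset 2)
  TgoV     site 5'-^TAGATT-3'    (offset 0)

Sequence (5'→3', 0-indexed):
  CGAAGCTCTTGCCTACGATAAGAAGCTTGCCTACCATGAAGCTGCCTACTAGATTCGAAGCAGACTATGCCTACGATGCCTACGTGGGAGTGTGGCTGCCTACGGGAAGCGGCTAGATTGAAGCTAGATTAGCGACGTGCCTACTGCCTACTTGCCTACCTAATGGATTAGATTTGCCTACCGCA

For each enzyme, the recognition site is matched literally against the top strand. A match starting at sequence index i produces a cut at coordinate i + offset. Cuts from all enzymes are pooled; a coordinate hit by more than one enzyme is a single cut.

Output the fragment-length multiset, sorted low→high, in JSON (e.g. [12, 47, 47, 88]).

Scan for sites:
  OquII (TGCCTAC, off=0): starts [9, 27, 42, 67, 76, 96, 137, 144, 152, 174] → cuts [9, 27, 42, 67, 76, 96, 137, 144, 152, 174]
  QalIX (GAAGC, off=2): starts [1, 21, 37, 56, 105, 119] → cuts [3, 23, 39, 58, 107, 121]
  TgoV (TAGATT, off=0): starts [49, 113, 124, 168] → cuts [49, 113, 124, 168]

All cut coordinates (distinct, sorted): [3, 9, 23, 27, 39, 42, 49, 58, 67, 76, 96, 107, 113, 121, 124, 137, 144, 152, 168, 174]

Fragments:
  3→9: 6 bp
  9→23: 14 bp
  23→27: 4 bp
  27→39: 12 bp
  39→42: 3 bp
  42→49: 7 bp
  49→58: 9 bp
  58→67: 9 bp
  67→76: 9 bp
  76→96: 20 bp
  96→107: 11 bp
  107→113: 6 bp
  113→121: 8 bp
  121→124: 3 bp
  124→137: 13 bp
  137→144: 7 bp
  144→152: 8 bp
  152→168: 16 bp
  168→174: 6 bp
  174→3 (wrap): 185-174+3 = 14 bp

[3,3,4,6,6,6,7,7,8,8,9,9,9,11,12,13,14,14,16,20]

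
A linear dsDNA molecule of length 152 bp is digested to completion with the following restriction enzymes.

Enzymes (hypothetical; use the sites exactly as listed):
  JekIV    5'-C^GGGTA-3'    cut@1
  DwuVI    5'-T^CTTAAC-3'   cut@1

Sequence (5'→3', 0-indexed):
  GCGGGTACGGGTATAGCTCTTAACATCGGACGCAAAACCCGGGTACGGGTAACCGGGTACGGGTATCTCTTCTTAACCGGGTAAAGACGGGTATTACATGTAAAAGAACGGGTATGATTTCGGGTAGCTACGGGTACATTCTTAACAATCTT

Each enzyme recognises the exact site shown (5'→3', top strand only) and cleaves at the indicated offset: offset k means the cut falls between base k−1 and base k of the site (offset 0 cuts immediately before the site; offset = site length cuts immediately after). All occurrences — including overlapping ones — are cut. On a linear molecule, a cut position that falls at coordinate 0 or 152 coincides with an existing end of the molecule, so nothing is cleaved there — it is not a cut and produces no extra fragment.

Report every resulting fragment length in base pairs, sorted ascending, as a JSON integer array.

[2,6,6,6,7,8,9,10,10,10,11,12,12,21,22]

Per-enzyme occurrences:
  JekIV (CGGGTA, off=1): starts [1, 7, 39, 45, 53, 59, 77, 87, 108, 120, 130] → cuts [2, 8, 40, 46, 54, 60, 78, 88, 109, 121, 131]
  DwuVI (TCTTAAC, off=1): starts [17, 70, 139] → cuts [18, 71, 140]

Pooled cuts: [2, 8, 18, 40, 46, 54, 60, 71, 78, 88, 109, 121, 131, 140]

Fragments:
  [0,2): 2 bp
  [2,8): 6 bp
  [8,18): 10 bp
  [18,40): 22 bp
  [40,46): 6 bp
  [46,54): 8 bp
  [54,60): 6 bp
  [60,71): 11 bp
  [71,78): 7 bp
  [78,88): 10 bp
  [88,109): 21 bp
  [109,121): 12 bp
  [121,131): 10 bp
  [131,140): 9 bp
  [140,152): 12 bp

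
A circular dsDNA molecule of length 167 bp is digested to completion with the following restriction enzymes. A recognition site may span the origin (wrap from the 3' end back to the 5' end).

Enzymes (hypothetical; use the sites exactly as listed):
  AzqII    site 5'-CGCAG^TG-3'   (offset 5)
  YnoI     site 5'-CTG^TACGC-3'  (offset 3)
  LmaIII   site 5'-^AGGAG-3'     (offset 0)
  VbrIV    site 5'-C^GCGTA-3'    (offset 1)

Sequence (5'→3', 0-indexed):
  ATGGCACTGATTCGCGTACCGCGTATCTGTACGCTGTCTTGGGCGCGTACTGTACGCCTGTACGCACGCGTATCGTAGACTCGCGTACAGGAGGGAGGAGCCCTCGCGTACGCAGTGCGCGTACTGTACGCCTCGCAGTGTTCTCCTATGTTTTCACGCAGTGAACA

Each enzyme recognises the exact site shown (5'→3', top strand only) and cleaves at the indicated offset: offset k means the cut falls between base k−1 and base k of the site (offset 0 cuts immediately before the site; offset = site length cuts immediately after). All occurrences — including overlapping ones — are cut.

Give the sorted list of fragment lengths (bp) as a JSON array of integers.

Scan for sites:
  AzqII (CGCAGTG, off=5): starts [110, 133, 156] → cuts [115, 138, 161]
  YnoI (CTGTACGC, off=3): starts [26, 49, 57, 123] → cuts [29, 52, 60, 126]
  LmaIII (AGGAG, off=0): starts [88, 95] → cuts [88, 95]
  VbrIV (CGCGTA, off=1): starts [12, 19, 43, 66, 81, 104, 117] → cuts [13, 20, 44, 67, 82, 105, 118]

Pooled cuts: [13, 20, 29, 44, 52, 60, 67, 82, 88, 95, 105, 115, 118, 126, 138, 161]

Fragments:
  13→20: 7 bp
  20→29: 9 bp
  29→44: 15 bp
  44→52: 8 bp
  52→60: 8 bp
  60→67: 7 bp
  67→82: 15 bp
  82→88: 6 bp
  88→95: 7 bp
  95→105: 10 bp
  105→115: 10 bp
  115→118: 3 bp
  118→126: 8 bp
  126→138: 12 bp
  138→161: 23 bp
  161→13 (wrap): 167-161+13 = 19 bp

[3,6,7,7,7,8,8,8,9,10,10,12,15,15,19,23]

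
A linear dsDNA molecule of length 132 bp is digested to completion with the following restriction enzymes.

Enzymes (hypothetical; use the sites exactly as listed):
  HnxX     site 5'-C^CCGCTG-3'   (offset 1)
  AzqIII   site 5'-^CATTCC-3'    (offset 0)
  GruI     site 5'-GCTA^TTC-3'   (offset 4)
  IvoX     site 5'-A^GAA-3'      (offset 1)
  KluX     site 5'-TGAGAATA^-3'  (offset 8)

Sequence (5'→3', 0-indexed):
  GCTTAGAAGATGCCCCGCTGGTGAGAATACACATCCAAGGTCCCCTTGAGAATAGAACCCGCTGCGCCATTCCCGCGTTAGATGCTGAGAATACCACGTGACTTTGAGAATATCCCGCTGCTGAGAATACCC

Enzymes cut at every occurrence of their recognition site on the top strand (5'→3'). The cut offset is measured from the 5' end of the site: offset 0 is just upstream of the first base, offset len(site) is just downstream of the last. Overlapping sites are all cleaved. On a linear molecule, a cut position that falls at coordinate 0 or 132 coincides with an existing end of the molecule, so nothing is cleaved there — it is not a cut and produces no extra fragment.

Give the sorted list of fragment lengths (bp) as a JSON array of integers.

Site scan:
  HnxX CCCGCTG/1: at [13, 57, 113] ⇒ [14, 58, 114]
  AzqIII CATTCC/0: at [67] ⇒ [67]
  GruI (GCTATTC, off=4): no sites
  IvoX AGAA/1: at [4, 23, 48, 53, 87, 106, 123] ⇒ [5, 24, 49, 54, 88, 107, 124]
  KluX TGAGAATA/8: at [21, 46, 85, 104, 121] ⇒ [29, 54, 93, 112, 129]

Pooled cuts: [5, 14, 24, 29, 49, 54, 58, 67, 88, 93, 107, 112, 114, 124, 129]

Fragments:
  [0,5): 5 bp
  [5,14): 9 bp
  [14,24): 10 bp
  [24,29): 5 bp
  [29,49): 20 bp
  [49,54): 5 bp
  [54,58): 4 bp
  [58,67): 9 bp
  [67,88): 21 bp
  [88,93): 5 bp
  [93,107): 14 bp
  [107,112): 5 bp
  [112,114): 2 bp
  [114,124): 10 bp
  [124,129): 5 bp
  [129,132): 3 bp

[2,3,4,5,5,5,5,5,5,9,9,10,10,14,20,21]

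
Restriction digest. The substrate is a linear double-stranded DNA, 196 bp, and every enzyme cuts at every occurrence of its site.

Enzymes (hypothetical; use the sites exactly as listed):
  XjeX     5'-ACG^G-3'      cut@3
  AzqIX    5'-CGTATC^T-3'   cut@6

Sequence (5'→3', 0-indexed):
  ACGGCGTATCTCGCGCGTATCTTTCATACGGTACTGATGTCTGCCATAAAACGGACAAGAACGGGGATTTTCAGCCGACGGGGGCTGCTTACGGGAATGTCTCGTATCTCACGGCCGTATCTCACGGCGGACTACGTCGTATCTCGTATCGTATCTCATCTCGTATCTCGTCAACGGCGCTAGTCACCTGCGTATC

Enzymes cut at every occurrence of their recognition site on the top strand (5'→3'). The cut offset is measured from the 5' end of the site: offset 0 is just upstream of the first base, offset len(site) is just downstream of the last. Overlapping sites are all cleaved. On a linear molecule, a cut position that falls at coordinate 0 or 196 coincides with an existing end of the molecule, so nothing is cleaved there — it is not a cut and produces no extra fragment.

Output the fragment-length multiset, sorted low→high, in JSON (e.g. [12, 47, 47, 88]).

[3,5,5,7,8,9,9,10,11,12,12,13,15,17,17,20,23]

Scan for sites:
  XjeX ACGG/3: at [0, 27, 50, 60, 77, 90, 110, 123, 173] ⇒ [3, 30, 53, 63, 80, 93, 113, 126, 176]
  AzqIX CGTATCT/6: at [4, 15, 102, 115, 137, 149, 161] ⇒ [10, 21, 108, 121, 143, 155, 167]

All cut coordinates (distinct, sorted): [3, 10, 21, 30, 53, 63, 80, 93, 108, 113, 121, 126, 143, 155, 167, 176]

Fragments:
  [0,3): 3 bp
  [3,10): 7 bp
  [10,21): 11 bp
  [21,30): 9 bp
  [30,53): 23 bp
  [53,63): 10 bp
  [63,80): 17 bp
  [80,93): 13 bp
  [93,108): 15 bp
  [108,113): 5 bp
  [113,121): 8 bp
  [121,126): 5 bp
  [126,143): 17 bp
  [143,155): 12 bp
  [155,167): 12 bp
  [167,176): 9 bp
  [176,196): 20 bp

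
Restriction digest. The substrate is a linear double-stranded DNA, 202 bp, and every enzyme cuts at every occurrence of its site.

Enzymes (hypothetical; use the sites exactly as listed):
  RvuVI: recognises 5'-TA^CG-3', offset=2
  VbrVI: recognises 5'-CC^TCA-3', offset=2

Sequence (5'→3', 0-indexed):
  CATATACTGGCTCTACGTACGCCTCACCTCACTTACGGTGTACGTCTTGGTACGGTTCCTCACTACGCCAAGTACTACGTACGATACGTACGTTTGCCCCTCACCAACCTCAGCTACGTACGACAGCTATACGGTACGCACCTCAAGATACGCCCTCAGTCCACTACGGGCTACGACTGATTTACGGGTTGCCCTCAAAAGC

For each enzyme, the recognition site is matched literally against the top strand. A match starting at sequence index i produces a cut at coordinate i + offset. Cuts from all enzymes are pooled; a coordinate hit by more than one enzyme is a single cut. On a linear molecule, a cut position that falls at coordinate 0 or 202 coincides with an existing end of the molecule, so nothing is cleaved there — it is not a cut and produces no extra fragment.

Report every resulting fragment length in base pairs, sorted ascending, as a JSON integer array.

Per-enzyme occurrences:
  RvuVI TACG/2: at [13, 17, 33, 40, 50, 63, 75, 79, 84, 88, 114, 118, 129, 134, 148, 164, 171, 182] ⇒ [15, 19, 35, 42, 52, 65, 77, 81, 86, 90, 116, 120, 131, 136, 150, 166, 173, 184]
  VbrVI CCTCA/2: at [21, 26, 57, 98, 107, 140, 153, 192] ⇒ [23, 28, 59, 100, 109, 142, 155, 194]

Pooled cuts: [15, 19, 23, 28, 35, 42, 52, 59, 65, 77, 81, 86, 90, 100, 109, 116, 120, 131, 136, 142, 150, 155, 166, 173, 184, 194]

Fragment lengths:
  [0,15): 15 bp
  [15,19): 4 bp
  [19,23): 4 bp
  [23,28): 5 bp
  [28,35): 7 bp
  [35,42): 7 bp
  [42,52): 10 bp
  [52,59): 7 bp
  [59,65): 6 bp
  [65,77): 12 bp
  [77,81): 4 bp
  [81,86): 5 bp
  [86,90): 4 bp
  [90,100): 10 bp
  [100,109): 9 bp
  [109,116): 7 bp
  [116,120): 4 bp
  [120,131): 11 bp
  [131,136): 5 bp
  [136,142): 6 bp
  [142,150): 8 bp
  [150,155): 5 bp
  [155,166): 11 bp
  [166,173): 7 bp
  [173,184): 11 bp
  [184,194): 10 bp
  [194,202): 8 bp

[4,4,4,4,4,5,5,5,5,6,6,7,7,7,7,7,8,8,9,10,10,10,11,11,11,12,15]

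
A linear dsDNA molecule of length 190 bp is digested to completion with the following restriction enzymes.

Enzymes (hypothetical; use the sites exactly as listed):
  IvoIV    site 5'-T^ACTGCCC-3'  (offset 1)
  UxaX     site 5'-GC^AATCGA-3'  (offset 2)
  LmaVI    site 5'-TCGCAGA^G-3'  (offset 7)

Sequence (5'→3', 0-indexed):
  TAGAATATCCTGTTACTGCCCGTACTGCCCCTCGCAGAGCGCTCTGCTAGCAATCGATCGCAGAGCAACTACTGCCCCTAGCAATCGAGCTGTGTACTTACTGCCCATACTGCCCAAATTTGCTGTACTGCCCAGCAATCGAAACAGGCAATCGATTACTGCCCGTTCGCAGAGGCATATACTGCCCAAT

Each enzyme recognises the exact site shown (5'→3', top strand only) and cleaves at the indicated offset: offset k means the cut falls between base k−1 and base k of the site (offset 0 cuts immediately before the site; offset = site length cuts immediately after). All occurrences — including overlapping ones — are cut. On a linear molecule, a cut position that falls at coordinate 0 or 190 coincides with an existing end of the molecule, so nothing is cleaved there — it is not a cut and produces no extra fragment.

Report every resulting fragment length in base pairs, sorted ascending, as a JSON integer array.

Scan for sites:
  IvoIV (TACTGCCC, off=1): starts [13, 22, 69, 98, 107, 125, 156, 179] → cuts [14, 23, 70, 99, 108, 126, 157, 180]
  UxaX (GCAATCGA, off=2): starts [49, 80, 134, 147] → cuts [51, 82, 136, 149]
  LmaVI (TCGCAGAG, off=7): starts [31, 57, 166] → cuts [38, 64, 173]

Pooled cuts: [14, 23, 38, 51, 64, 70, 82, 99, 108, 126, 136, 149, 157, 173, 180]

Fragment lengths:
  [0,14): 14 bp
  [14,23): 9 bp
  [23,38): 15 bp
  [38,51): 13 bp
  [51,64): 13 bp
  [64,70): 6 bp
  [70,82): 12 bp
  [82,99): 17 bp
  [99,108): 9 bp
  [108,126): 18 bp
  [126,136): 10 bp
  [136,149): 13 bp
  [149,157): 8 bp
  [157,173): 16 bp
  [173,180): 7 bp
  [180,190): 10 bp

[6,7,8,9,9,10,10,12,13,13,13,14,15,16,17,18]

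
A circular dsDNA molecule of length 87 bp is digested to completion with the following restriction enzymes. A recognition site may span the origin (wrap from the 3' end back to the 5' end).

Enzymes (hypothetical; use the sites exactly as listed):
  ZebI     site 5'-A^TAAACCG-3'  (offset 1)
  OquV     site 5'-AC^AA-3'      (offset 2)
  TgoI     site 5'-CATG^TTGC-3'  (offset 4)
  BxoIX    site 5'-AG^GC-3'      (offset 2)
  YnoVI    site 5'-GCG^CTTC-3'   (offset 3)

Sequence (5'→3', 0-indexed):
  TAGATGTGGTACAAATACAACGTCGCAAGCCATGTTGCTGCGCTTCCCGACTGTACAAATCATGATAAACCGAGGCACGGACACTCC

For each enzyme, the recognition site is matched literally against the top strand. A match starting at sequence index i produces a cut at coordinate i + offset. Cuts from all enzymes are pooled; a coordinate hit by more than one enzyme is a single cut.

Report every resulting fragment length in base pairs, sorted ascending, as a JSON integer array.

[6,8,9,9,14,16,25]

Per-enzyme occurrences:
  ZebI (ATAAACCG, off=1): starts [64] → cuts [65]
  OquV (ACAA, off=2): starts [10, 16, 54] → cuts [12, 18, 56]
  TgoI (CATGTTGC, off=4): starts [30] → cuts [34]
  BxoIX (AGGC, off=2): starts [72] → cuts [74]
  YnoVI (GCGCTTC, off=3): starts [39] → cuts [42]

All cut coordinates (distinct, sorted): [12, 18, 34, 42, 56, 65, 74]

Fragment lengths:
  12→18: 6 bp
  18→34: 16 bp
  34→42: 8 bp
  42→56: 14 bp
  56→65: 9 bp
  65→74: 9 bp
  74→12 (wrap): 87-74+12 = 25 bp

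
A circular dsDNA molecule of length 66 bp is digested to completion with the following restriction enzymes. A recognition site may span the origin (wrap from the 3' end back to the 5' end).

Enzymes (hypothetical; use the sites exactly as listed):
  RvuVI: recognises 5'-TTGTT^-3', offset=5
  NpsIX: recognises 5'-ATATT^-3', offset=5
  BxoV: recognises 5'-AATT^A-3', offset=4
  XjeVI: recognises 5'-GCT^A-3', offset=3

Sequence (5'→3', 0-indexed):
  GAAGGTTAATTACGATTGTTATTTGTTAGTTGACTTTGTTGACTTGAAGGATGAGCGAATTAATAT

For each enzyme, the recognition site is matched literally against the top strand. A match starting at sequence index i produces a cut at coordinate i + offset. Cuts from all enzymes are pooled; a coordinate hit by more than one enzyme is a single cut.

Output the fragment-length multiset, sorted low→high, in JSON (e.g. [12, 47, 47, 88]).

Per-enzyme occurrences:
  RvuVI (TTGTT, off=5): starts [15, 22, 35] → cuts [20, 27, 40]
  NpsIX (ATATT, off=5): no sites
  BxoV (AATTA, off=4): starts [7, 57] → cuts [11, 61]
  XjeVI (GCTA, off=3): no sites

All cut coordinates (distinct, sorted): [11, 20, 27, 40, 61]

Fragment lengths:
  11→20: 9 bp
  20→27: 7 bp
  27→40: 13 bp
  40→61: 21 bp
  61→11 (wrap): 66-61+11 = 16 bp

[7,9,13,16,21]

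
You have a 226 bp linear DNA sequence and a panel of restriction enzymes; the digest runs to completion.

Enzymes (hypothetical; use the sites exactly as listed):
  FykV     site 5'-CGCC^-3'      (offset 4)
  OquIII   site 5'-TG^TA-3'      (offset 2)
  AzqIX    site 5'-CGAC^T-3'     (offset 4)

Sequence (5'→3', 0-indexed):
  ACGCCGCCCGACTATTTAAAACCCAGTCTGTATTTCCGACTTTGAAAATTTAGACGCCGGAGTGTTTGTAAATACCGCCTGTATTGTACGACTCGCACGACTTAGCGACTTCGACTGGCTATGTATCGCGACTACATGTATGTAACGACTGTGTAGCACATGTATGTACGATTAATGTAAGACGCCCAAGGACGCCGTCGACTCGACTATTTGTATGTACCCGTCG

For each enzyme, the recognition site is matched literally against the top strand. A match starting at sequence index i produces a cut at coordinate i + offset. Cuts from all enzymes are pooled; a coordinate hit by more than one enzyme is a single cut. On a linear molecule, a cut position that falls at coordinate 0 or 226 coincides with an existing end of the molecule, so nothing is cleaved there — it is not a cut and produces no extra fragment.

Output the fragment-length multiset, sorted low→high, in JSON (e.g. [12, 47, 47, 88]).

[2,3,4,4,4,4,4,5,5,5,6,6,6,6,6,7,8,8,9,9,9,9,9,10,10,10,11,11,18,18]

Scan for sites:
  FykV (CGCC, off=4): starts [1, 4, 54, 75, 182, 192] → cuts [5, 8, 58, 79, 186, 196]
  OquIII (TGTA, off=2): starts [28, 66, 79, 84, 121, 136, 140, 151, 160, 164, 175, 211, 215] → cuts [30, 68, 81, 86, 123, 138, 142, 153, 162, 166, 177, 213, 217]
  AzqIX (CGACT, off=4): starts [8, 36, 88, 97, 105, 111, 128, 145, 198, 203] → cuts [12, 40, 92, 101, 109, 115, 132, 149, 202, 207]

Pooled cuts: [5, 8, 12, 30, 40, 58, 68, 79, 81, 86, 92, 101, 109, 115, 123, 132, 138, 142, 149, 153, 162, 166, 177, 186, 196, 202, 207, 213, 217]

Fragment lengths:
  [0,5): 5 bp
  [5,8): 3 bp
  [8,12): 4 bp
  [12,30): 18 bp
  [30,40): 10 bp
  [40,58): 18 bp
  [58,68): 10 bp
  [68,79): 11 bp
  [79,81): 2 bp
  [81,86): 5 bp
  [86,92): 6 bp
  [92,101): 9 bp
  [101,109): 8 bp
  [109,115): 6 bp
  [115,123): 8 bp
  [123,132): 9 bp
  [132,138): 6 bp
  [138,142): 4 bp
  [142,149): 7 bp
  [149,153): 4 bp
  [153,162): 9 bp
  [162,166): 4 bp
  [166,177): 11 bp
  [177,186): 9 bp
  [186,196): 10 bp
  [196,202): 6 bp
  [202,207): 5 bp
  [207,213): 6 bp
  [213,217): 4 bp
  [217,226): 9 bp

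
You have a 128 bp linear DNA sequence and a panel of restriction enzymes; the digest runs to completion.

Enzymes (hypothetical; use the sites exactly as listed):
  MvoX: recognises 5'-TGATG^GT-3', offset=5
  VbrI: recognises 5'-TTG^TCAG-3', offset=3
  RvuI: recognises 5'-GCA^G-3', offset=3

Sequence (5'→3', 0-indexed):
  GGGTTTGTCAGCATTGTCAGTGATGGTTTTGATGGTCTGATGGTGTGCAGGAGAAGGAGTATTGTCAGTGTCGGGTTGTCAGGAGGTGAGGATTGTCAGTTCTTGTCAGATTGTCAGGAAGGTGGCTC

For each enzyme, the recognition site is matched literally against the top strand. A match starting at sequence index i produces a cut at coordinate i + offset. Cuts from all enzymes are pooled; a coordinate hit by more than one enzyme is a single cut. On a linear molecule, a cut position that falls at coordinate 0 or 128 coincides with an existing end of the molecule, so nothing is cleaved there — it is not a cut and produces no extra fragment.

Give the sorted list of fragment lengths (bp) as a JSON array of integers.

Scan for sites:
  MvoX TGATGGT/5: at [20, 29, 37] ⇒ [25, 34, 42]
  VbrI TTGTCAG/3: at [4, 13, 61, 75, 92, 102, 110] ⇒ [7, 16, 64, 78, 95, 105, 113]
  RvuI GCAG/3: at [46] ⇒ [49]

All cut coordinates (distinct, sorted): [7, 16, 25, 34, 42, 49, 64, 78, 95, 105, 113]

Fragments:
  [0,7): 7 bp
  [7,16): 9 bp
  [16,25): 9 bp
  [25,34): 9 bp
  [34,42): 8 bp
  [42,49): 7 bp
  [49,64): 15 bp
  [64,78): 14 bp
  [78,95): 17 bp
  [95,105): 10 bp
  [105,113): 8 bp
  [113,128): 15 bp

[7,7,8,8,9,9,9,10,14,15,15,17]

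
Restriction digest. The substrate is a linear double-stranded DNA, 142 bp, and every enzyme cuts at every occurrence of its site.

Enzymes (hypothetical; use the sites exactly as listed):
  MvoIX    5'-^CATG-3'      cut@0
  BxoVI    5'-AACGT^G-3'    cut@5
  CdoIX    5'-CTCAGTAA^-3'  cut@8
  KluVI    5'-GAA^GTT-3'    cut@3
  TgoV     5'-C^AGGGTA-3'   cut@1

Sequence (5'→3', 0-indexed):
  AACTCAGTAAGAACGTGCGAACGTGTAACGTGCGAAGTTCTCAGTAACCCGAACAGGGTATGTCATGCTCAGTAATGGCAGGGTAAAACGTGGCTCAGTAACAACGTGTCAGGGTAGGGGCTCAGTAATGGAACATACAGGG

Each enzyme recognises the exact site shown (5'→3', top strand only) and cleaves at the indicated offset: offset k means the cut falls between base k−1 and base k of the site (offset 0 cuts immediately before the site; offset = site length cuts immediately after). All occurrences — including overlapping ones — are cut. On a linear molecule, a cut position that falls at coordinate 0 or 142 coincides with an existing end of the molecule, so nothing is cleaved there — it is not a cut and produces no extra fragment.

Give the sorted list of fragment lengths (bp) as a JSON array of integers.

[3,4,5,6,6,7,7,8,9,10,10,11,12,12,14,18]

Site scan:
  MvoIX CATG/0: at [63] ⇒ [63]
  BxoVI AACGTG/5: at [11, 19, 26, 86, 102] ⇒ [16, 24, 31, 91, 107]
  CdoIX CTCAGTAA/8: at [2, 39, 67, 93, 120] ⇒ [10, 47, 75, 101, 128]
  KluVI GAAGTT/3: at [33] ⇒ [36]
  TgoV CAGGGTA/1: at [53, 78, 109] ⇒ [54, 79, 110]

Pooled cuts: [10, 16, 24, 31, 36, 47, 54, 63, 75, 79, 91, 101, 107, 110, 128]

Fragments:
  [0,10): 10 bp
  [10,16): 6 bp
  [16,24): 8 bp
  [24,31): 7 bp
  [31,36): 5 bp
  [36,47): 11 bp
  [47,54): 7 bp
  [54,63): 9 bp
  [63,75): 12 bp
  [75,79): 4 bp
  [79,91): 12 bp
  [91,101): 10 bp
  [101,107): 6 bp
  [107,110): 3 bp
  [110,128): 18 bp
  [128,142): 14 bp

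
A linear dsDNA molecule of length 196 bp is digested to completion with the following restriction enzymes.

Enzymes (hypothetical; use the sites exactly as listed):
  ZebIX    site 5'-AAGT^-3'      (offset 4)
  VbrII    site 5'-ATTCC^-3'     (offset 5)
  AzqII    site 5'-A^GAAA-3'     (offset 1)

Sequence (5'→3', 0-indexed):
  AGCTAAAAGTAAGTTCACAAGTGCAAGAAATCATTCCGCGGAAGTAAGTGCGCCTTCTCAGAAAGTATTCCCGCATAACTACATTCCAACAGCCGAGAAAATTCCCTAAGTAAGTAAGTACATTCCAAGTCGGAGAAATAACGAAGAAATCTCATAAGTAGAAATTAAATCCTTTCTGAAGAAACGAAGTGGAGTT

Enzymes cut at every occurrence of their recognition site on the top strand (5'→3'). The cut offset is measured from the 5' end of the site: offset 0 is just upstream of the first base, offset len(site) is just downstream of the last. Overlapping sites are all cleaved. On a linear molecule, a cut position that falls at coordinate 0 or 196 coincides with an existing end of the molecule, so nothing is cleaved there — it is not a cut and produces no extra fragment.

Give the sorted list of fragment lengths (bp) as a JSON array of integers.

[1,4,4,4,4,4,4,4,5,6,6,6,7,8,8,9,9,10,10,11,11,11,14,16,20]

Per-enzyme occurrences:
  ZebIX AAGT/4: at [6, 10, 18, 41, 45, 62, 107, 111, 115, 126, 155, 186] ⇒ [10, 14, 22, 45, 49, 66, 111, 115, 119, 130, 159, 190]
  VbrII ATTCC/5: at [32, 66, 82, 100, 121] ⇒ [37, 71, 87, 105, 126]
  AzqII AGAAA/1: at [25, 59, 95, 133, 144, 159, 179] ⇒ [26, 60, 96, 134, 145, 160, 180]

All cut coordinates (distinct, sorted): [10, 14, 22, 26, 37, 45, 49, 60, 66, 71, 87, 96, 105, 111, 115, 119, 126, 130, 134, 145, 159, 160, 180, 190]

Fragment lengths:
  [0,10): 10 bp
  [10,14): 4 bp
  [14,22): 8 bp
  [22,26): 4 bp
  [26,37): 11 bp
  [37,45): 8 bp
  [45,49): 4 bp
  [49,60): 11 bp
  [60,66): 6 bp
  [66,71): 5 bp
  [71,87): 16 bp
  [87,96): 9 bp
  [96,105): 9 bp
  [105,111): 6 bp
  [111,115): 4 bp
  [115,119): 4 bp
  [119,126): 7 bp
  [126,130): 4 bp
  [130,134): 4 bp
  [134,145): 11 bp
  [145,159): 14 bp
  [159,160): 1 bp
  [160,180): 20 bp
  [180,190): 10 bp
  [190,196): 6 bp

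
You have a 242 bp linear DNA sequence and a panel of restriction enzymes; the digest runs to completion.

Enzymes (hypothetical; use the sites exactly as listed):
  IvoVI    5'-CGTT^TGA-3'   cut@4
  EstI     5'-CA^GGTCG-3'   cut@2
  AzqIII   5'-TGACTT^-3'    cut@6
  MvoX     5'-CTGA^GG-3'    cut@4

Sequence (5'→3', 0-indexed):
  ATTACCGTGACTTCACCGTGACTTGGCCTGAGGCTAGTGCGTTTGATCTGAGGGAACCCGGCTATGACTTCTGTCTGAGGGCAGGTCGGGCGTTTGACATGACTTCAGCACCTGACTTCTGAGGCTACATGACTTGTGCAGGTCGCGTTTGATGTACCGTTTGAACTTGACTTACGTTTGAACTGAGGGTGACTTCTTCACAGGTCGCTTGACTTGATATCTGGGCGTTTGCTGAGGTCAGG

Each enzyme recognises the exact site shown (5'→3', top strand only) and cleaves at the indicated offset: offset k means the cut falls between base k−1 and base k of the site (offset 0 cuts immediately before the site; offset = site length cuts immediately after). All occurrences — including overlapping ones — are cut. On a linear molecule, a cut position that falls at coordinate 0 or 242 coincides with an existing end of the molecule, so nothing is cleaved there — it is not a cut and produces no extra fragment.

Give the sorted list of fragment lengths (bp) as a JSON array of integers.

[4,5,5,5,7,7,7,8,8,8,9,9,11,11,11,12,12,12,13,13,13,13,19,20]

Scan for sites:
  IvoVI (CGTTTGA, off=4): starts [39, 90, 145, 157, 174] → cuts [43, 94, 149, 161, 178]
  EstI (CAGGTCG, off=2): starts [81, 138, 200] → cuts [83, 140, 202]
  AzqIII (TGACTT, off=6): starts [7, 18, 64, 99, 112, 129, 167, 189, 209] → cuts [13, 24, 70, 105, 118, 135, 173, 195, 215]
  MvoX (CTGAGG, off=4): starts [27, 47, 74, 118, 182, 231] → cuts [31, 51, 78, 122, 186, 235]

All cut coordinates (distinct, sorted): [13, 24, 31, 43, 51, 70, 78, 83, 94, 105, 118, 122, 135, 140, 149, 161, 173, 178, 186, 195, 202, 215, 235]

Fragments:
  [0,13): 13 bp
  [13,24): 11 bp
  [24,31): 7 bp
  [31,43): 12 bp
  [43,51): 8 bp
  [51,70): 19 bp
  [70,78): 8 bp
  [78,83): 5 bp
  [83,94): 11 bp
  [94,105): 11 bp
  [105,118): 13 bp
  [118,122): 4 bp
  [122,135): 13 bp
  [135,140): 5 bp
  [140,149): 9 bp
  [149,161): 12 bp
  [161,173): 12 bp
  [173,178): 5 bp
  [178,186): 8 bp
  [186,195): 9 bp
  [195,202): 7 bp
  [202,215): 13 bp
  [215,235): 20 bp
  [235,242): 7 bp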